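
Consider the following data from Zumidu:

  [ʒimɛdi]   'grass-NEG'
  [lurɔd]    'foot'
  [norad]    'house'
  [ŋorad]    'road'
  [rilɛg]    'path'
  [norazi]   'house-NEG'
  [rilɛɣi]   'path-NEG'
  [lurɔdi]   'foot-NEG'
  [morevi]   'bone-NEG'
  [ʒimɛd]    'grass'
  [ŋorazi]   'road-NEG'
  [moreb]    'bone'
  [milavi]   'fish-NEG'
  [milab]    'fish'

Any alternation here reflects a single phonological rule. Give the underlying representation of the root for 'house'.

/noraz/

The stem for 'house' ends in [d] in [norad] but [z] in [norazi].
The stem 'foot' ([lurɔd], [lurɔdi]) shows [d] unchanged in both environments, so [d] cannot be basic with [z] derived before the NEG suffix.
The alternation reflects word-final hardening: voiced fricatives become stops word-finally. /z/ is underlying.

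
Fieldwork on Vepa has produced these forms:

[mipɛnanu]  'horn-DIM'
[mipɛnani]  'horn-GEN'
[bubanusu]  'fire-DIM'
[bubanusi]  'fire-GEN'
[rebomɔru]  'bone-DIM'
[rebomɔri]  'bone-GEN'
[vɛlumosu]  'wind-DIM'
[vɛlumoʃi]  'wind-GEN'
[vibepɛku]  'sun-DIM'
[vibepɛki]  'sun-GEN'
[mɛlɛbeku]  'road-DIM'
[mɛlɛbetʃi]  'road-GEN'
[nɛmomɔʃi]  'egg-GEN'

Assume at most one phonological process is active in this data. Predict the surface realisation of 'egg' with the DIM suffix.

[nɛmomɔsu]

In [vɛlumosu] and [vɛlumoʃi] the final segment of 'wind' alternates: [s] ~ [ʃ].
The stem 'fire' ([bubanusu], [bubanusi]) shows [s] unchanged in both environments, so [s] cannot be basic with [ʃ] derived before the GEN suffix.
The underlying segment must be /ʃ/; palato-alveolar /tʃ/ and /ʃ/ become [k] and [s] when no front vowel follows, yielding [s] there.
From [nɛmomɔʃi] the stem 'egg' is /nɛmomɔʃ/; when no front vowel follows this yields [nɛmomɔsu].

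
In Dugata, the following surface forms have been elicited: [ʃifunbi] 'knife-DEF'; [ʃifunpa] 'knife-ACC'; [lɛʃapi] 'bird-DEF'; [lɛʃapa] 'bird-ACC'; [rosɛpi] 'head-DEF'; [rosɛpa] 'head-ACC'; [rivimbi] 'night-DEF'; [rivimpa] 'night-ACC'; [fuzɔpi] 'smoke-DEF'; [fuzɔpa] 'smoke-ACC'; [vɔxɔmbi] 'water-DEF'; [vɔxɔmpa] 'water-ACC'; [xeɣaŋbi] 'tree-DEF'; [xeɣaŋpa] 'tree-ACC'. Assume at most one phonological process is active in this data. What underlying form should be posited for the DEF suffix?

/-bi/

The DEF suffix surfaces as [-bi] and [-pi], depending on the final segment of the stem.
The ACC suffix, which begins with [p], is invariant after every stem; so [p] is not altered by any rule here.
So the underlying form is /-bi/, and voiced stops become voiceless after a vowel.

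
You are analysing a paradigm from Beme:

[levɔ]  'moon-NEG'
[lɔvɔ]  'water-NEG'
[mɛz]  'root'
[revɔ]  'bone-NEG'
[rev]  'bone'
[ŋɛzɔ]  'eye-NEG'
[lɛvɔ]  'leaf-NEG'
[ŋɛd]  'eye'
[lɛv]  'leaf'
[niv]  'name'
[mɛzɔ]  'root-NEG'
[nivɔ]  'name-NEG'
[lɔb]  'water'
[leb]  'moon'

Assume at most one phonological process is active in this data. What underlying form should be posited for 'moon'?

In [leb] and [levɔ] the final segment of 'moon' alternates: [b] ~ [v].
Compare 'leaf', with invariant [v] in [lɛv] and [lɛvɔ]: an analysis with underlying /v/ and a rule producing [b] in isolation would wrongly predict alternation here too.
The alternation reflects intervocalic spirantization: voiced stops become fricatives between vowels. /b/ is underlying.

/leb/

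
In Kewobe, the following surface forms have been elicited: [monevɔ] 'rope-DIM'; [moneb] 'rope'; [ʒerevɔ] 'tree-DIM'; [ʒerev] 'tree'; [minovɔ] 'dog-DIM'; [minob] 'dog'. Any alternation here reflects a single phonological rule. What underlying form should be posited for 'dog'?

In [minovɔ] and [minob] the final segment of 'dog' alternates: [v] ~ [b].
If /v/ were underlying and a rule turned it into [b] in isolation, 'tree' would also alternate; but it has [v] in both [ʒerevɔ] and [ʒerev].
The underlying segment must be /b/; voiced stops become fricatives between vowels, yielding [v] there.

/minob/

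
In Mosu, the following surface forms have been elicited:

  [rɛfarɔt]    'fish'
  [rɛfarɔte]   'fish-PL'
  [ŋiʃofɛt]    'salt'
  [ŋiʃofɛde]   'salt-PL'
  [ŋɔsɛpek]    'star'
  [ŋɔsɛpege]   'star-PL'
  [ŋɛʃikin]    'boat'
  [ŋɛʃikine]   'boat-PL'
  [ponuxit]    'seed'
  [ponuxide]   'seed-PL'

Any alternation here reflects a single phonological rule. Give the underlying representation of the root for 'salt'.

'salt' shows [t] ~ [d] at the end of the stem ([ŋiʃofɛt] vs [ŋiʃofɛde]).
The stem 'fish' ([rɛfarɔt], [rɛfarɔte]) shows [t] unchanged in both environments, so [t] cannot be basic with [d] derived before the PL suffix.
Therefore /d/ is basic and [t] is derived by word-final obstruent devoicing (voiced obstruents become voiceless word-finally).
The underlying form of 'salt' is therefore /ŋiʃofɛd/.

/ŋiʃofɛd/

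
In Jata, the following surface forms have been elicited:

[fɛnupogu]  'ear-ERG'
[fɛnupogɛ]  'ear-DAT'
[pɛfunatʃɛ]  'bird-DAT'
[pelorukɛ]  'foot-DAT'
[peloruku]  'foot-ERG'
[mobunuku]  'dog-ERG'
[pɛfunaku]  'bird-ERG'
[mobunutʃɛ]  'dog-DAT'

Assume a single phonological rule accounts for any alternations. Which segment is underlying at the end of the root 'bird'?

/tʃ/

'bird' shows [k] ~ [tʃ] at the end of the stem ([pɛfunaku] vs [pɛfunatʃɛ]).
The stem 'foot' ([peloruku], [pelorukɛ]) shows [k] unchanged in both environments, so [k] cannot be basic with [tʃ] derived before the DAT suffix.
The alternation reflects depalatalization: palato-alveolar /tʃ/ becomes [k] when no front vowel follows. /tʃ/ is underlying.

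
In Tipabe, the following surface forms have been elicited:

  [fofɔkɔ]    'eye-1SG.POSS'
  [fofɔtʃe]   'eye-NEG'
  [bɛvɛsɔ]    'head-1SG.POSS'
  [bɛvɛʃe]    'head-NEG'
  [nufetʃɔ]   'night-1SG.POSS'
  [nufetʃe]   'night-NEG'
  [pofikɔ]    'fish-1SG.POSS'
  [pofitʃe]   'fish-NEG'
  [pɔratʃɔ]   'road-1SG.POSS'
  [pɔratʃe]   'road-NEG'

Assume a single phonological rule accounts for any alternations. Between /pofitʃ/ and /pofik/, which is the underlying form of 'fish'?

/pofik/

In [pofikɔ] and [pofitʃe] the final segment of 'fish' alternates: [k] ~ [tʃ].
The stem 'road' ([pɔratʃɔ], [pɔratʃe]) shows [tʃ] unchanged in both environments, so [tʃ] cannot be basic with [k] derived before the 1SG.POSS suffix.
The alternation reflects palatalization before a front vowel: /k/ and /s/ become palato-alveolar [tʃ] and [ʃ] before a front vowel. /k/ is underlying.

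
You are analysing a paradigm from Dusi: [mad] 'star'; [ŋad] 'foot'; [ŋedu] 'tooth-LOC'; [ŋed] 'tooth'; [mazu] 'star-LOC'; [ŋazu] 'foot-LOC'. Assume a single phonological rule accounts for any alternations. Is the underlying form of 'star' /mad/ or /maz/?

/maz/

The stem for 'star' ends in [z] in [mazu] but [d] in [mad].
But 'tooth' keeps [d] in both environments ([ŋedu], [ŋed]), so there is no rule changing /d/ to [z] before the LOC suffix.
The alternation reflects word-final hardening: voiced fricatives become stops word-finally. /z/ is underlying.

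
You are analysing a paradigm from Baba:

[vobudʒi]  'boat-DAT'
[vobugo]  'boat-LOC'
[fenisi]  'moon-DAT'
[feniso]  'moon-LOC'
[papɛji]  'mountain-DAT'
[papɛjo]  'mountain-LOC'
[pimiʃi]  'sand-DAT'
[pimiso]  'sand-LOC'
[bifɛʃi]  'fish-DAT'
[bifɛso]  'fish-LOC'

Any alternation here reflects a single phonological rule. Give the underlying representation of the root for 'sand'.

/pimiʃ/

In [pimiʃi] and [pimiso] the final segment of 'sand' alternates: [ʃ] ~ [s].
Compare 'moon', with invariant [s] in [fenisi] and [feniso]: an analysis with underlying /s/ and a rule producing [ʃ] before the DAT suffix would wrongly predict alternation here too.
So /ʃ/ is underlying, and a rule of depalatalization — palato-alveolar /dʒ/ and /ʃ/ become [g] and [s] when no front vowel follows — gives [s].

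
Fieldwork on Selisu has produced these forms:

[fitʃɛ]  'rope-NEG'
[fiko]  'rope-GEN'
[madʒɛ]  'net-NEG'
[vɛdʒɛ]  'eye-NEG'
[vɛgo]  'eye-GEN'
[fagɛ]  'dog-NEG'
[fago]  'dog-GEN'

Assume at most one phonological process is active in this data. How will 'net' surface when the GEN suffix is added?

The root 'eye' surfaces as [vɛdʒɛ] and [vɛgo], with a stem-final [dʒ] ~ [g] alternation.
Compare 'dog', with invariant [g] in [fagɛ] and [fago]: an analysis with underlying /g/ and a rule producing [dʒ] before the NEG suffix would wrongly predict alternation here too.
Therefore /dʒ/ is basic and [g] is derived by depalatalization (palato-alveolar /tʃ/ and /dʒ/ become [k] and [g] when no front vowel follows).
From [madʒɛ] the stem 'net' is /madʒ/; when no front vowel follows this yields [mago].

[mago]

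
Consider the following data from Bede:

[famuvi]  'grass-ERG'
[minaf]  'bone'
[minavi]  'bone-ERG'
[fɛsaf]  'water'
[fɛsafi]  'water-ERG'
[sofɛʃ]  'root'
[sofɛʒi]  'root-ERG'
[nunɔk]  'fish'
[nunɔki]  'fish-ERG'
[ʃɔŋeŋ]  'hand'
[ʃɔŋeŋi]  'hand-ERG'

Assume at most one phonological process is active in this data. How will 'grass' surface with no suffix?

[famuf]

The root 'bone' surfaces as [minaf] and [minavi], with a stem-final [f] ~ [v] alternation.
But 'water' keeps [f] in both environments ([fɛsaf], [fɛsafi]), so there is no rule changing /f/ to [v] before the ERG suffix.
Therefore /v/ is basic and [f] is derived by word-final obstruent devoicing (voiced obstruents become voiceless word-finally).
From [famuvi] the stem 'grass' is /famuv/; word-finally this yields [famuf].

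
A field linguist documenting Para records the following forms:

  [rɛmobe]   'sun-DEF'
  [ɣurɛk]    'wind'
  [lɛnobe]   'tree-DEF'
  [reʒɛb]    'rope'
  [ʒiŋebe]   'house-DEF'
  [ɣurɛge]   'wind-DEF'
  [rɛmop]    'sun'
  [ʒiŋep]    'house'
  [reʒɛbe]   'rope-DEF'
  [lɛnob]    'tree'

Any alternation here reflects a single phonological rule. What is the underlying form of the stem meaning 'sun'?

The root 'sun' surfaces as [rɛmop] and [rɛmobe], with a stem-final [p] ~ [b] alternation.
If /b/ were underlying and a rule turned it into [p] in isolation, 'tree' would also alternate; but it has [b] in both [lɛnob] and [lɛnobe].
The underlying segment must be /p/; voiceless stops become voiced between vowels, yielding [b] there.
So 'sun' = /rɛmop/.

/rɛmop/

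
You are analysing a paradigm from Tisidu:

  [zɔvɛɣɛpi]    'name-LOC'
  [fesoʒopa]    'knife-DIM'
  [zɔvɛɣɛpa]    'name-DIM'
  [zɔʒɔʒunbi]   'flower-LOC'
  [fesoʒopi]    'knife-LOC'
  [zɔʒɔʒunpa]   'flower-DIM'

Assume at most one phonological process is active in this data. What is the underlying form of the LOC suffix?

The LOC suffix surfaces as [-bi] and [-pi], depending on the final segment of the stem.
The DIM suffix, which begins with [p], is invariant after every stem; so [p] is not altered by any rule here.
The LOC suffix is therefore /-bi/ underlyingly, with post-vocalic devoicing: voiced stops become voiceless after a vowel.

/-bi/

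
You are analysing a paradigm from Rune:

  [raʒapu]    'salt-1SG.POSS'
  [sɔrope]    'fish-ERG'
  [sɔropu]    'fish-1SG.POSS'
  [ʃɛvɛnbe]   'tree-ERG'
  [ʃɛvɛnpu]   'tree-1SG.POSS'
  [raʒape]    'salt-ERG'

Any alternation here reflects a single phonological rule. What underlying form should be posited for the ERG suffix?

/-be/

The ERG suffix surfaces as [-be] and [-pe], depending on the final segment of the stem.
By contrast the 1SG.POSS suffix keeps its initial [p] throughout — that segment must be underlying.
So the underlying form is /-be/, and voiced stops become voiceless after a vowel.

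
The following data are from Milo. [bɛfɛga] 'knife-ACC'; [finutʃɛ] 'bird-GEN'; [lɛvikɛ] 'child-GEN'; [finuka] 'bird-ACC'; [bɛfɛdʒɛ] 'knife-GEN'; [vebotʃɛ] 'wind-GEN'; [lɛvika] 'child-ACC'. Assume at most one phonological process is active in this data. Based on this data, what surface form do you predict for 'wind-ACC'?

[veboka]

'bird' shows [tʃ] ~ [k] at the end of the stem ([finutʃɛ] vs [finuka]).
The stem 'child' ([lɛvikɛ], [lɛvika]) shows [k] unchanged in both environments, so [k] cannot be basic with [tʃ] derived before the GEN suffix.
The underlying segment must be /tʃ/; palato-alveolar /tʃ/ and /dʒ/ become [k] and [g] when no front vowel follows, yielding [k] there.
The one attested form of 'wind', [vebotʃɛ], shows underlying /vebotʃ/. Applying the same rule when no front vowel follows gives [veboka].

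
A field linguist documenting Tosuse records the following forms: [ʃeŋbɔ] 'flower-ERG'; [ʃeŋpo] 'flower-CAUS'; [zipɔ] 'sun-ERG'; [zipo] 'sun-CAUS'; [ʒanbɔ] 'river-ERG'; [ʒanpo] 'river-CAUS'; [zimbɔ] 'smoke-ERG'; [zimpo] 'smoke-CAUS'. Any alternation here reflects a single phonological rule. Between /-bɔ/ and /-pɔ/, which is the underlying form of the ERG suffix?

The ERG suffix surfaces as [-bɔ] and [-pɔ], depending on the final segment of the stem.
The CAUS suffix, which begins with [p], is invariant after every stem; so [p] is not altered by any rule here.
The ERG suffix is therefore /-bɔ/ underlyingly, with post-vocalic devoicing: voiced stops become voiceless after a vowel.

/-bɔ/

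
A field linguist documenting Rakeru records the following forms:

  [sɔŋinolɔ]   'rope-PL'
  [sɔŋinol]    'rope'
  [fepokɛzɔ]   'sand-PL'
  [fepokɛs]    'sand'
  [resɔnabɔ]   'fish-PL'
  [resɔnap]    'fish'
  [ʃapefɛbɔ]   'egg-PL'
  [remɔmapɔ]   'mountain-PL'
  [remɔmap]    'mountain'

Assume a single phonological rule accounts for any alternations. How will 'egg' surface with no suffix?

[ʃapefɛp]

'fish' shows [b] ~ [p] at the end of the stem ([resɔnabɔ] vs [resɔnap]).
If /p/ were underlying and a rule turned it into [b] before the PL suffix, 'mountain' would also alternate; but it has [p] in both [remɔmapɔ] and [remɔmap].
The alternation reflects word-final obstruent devoicing: voiced obstruents become voiceless word-finally. /b/ is underlying.
The one attested form of 'egg', [ʃapefɛbɔ], shows underlying /ʃapefɛb/. Applying the same rule word-finally gives [ʃapefɛp].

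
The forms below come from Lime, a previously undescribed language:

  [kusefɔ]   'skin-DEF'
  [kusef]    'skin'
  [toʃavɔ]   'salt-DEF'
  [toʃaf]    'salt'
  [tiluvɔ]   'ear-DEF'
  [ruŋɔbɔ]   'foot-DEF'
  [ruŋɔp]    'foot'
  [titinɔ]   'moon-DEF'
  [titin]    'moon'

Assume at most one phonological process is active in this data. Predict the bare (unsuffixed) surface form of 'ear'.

[tiluf]

The stem for 'salt' ends in [v] in [toʃavɔ] but [f] in [toʃaf].
If /f/ were underlying and a rule turned it into [v] before the DEF suffix, 'skin' would also alternate; but it has [f] in both [kusefɔ] and [kusef].
So /v/ is underlying, and a rule of word-final obstruent devoicing — voiced obstruents become voiceless word-finally — gives [f].
The one attested form of 'ear', [tiluvɔ], shows underlying /tiluv/. Applying the same rule word-finally gives [tiluf].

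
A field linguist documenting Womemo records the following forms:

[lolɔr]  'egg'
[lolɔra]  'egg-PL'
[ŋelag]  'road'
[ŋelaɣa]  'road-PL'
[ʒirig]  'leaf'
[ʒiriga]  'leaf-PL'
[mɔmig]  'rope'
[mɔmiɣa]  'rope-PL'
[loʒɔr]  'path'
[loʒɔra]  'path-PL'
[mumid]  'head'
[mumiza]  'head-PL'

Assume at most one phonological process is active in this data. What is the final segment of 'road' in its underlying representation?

In [ŋelag] and [ŋelaɣa] the final segment of 'road' alternates: [g] ~ [ɣ].
If /g/ were underlying and a rule turned it into [ɣ] before the PL suffix, 'leaf' would also alternate; but it has [g] in both [ʒirig] and [ʒiriga].
So /ɣ/ is underlying, and a rule of word-final hardening — voiced fricatives become stops word-finally — gives [g].

/ɣ/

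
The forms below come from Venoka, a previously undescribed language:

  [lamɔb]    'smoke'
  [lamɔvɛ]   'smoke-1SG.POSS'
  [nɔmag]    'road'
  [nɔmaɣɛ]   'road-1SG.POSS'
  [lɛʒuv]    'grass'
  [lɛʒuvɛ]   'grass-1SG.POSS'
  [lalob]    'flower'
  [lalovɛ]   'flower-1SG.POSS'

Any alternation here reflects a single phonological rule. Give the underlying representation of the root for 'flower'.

In [lalob] and [lalovɛ] the final segment of 'flower' alternates: [b] ~ [v].
The stem 'grass' ([lɛʒuv], [lɛʒuvɛ]) shows [v] unchanged in both environments, so [v] cannot be basic with [b] derived in isolation.
The underlying segment must be /b/; voiced stops become fricatives between vowels, yielding [v] there.

/lalob/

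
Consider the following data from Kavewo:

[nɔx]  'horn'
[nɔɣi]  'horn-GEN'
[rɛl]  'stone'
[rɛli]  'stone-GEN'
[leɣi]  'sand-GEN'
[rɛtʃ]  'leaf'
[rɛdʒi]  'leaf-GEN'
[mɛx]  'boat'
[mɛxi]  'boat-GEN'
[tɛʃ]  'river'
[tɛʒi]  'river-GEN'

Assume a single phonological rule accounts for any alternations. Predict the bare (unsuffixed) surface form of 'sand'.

The root 'horn' surfaces as [nɔx] and [nɔɣi], with a stem-final [x] ~ [ɣ] alternation.
Compare 'boat', with invariant [x] in [mɛx] and [mɛxi]: an analysis with underlying /x/ and a rule producing [ɣ] before the GEN suffix would wrongly predict alternation here too.
The underlying segment must be /ɣ/; voiced obstruents become voiceless word-finally, yielding [x] there.
The one attested form of 'sand', [leɣi], shows underlying /leɣ/. Applying the same rule word-finally gives [lex].

[lex]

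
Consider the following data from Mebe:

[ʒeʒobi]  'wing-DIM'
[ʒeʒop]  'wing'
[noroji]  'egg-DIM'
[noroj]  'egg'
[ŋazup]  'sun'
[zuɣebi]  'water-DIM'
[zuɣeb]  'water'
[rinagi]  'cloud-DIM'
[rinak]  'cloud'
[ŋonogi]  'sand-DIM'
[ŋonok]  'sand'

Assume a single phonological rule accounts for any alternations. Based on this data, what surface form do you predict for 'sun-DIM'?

In [ʒeʒobi] and [ʒeʒop] the final segment of 'wing' alternates: [b] ~ [p].
Compare 'water', with invariant [b] in [zuɣebi] and [zuɣeb]: an analysis with underlying /b/ and a rule producing [p] in isolation would wrongly predict alternation here too.
So /p/ is underlying, and a rule of intervocalic voicing — voiceless stops become voiced between vowels — gives [b].
The one attested form of 'sun', [ŋazup], shows underlying /ŋazup/. Applying the same rule between vowels gives [ŋazubi].

[ŋazubi]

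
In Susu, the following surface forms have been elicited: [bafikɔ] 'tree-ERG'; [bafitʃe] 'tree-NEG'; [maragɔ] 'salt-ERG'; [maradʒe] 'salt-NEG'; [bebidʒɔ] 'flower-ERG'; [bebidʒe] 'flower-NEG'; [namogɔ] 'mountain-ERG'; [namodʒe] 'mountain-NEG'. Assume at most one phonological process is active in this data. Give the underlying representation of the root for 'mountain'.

/namog/

The stem for 'mountain' ends in [g] in [namogɔ] but [dʒ] in [namodʒe].
If /dʒ/ were underlying and a rule turned it into [g] before the ERG suffix, 'flower' would also alternate; but it has [dʒ] in both [bebidʒɔ] and [bebidʒe].
The alternation reflects palatalization before a front vowel: /k/ and /g/ become palato-alveolar [tʃ] and [dʒ] before a front vowel. /g/ is underlying.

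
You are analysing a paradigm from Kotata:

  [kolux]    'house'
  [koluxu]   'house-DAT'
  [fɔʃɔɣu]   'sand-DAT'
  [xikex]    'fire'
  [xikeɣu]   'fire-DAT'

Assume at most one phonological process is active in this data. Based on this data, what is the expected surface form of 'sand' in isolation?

The root 'fire' surfaces as [xikex] and [xikeɣu], with a stem-final [x] ~ [ɣ] alternation.
If /x/ were underlying and a rule turned it into [ɣ] before the DAT suffix, 'house' would also alternate; but it has [x] in both [kolux] and [koluxu].
Therefore /ɣ/ is basic and [x] is derived by word-final obstruent devoicing (voiced obstruents become voiceless word-finally).
From [fɔʃɔɣu] the stem 'sand' is /fɔʃɔɣ/; word-finally this yields [fɔʃɔx].

[fɔʃɔx]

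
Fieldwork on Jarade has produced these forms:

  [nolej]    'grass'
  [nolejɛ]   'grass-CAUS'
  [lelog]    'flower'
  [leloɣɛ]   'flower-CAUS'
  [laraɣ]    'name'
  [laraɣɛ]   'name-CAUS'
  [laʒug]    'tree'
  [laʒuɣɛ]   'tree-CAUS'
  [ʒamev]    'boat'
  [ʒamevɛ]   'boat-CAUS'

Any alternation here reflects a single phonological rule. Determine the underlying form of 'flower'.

The root 'flower' surfaces as [lelog] and [leloɣɛ], with a stem-final [g] ~ [ɣ] alternation.
If /ɣ/ were underlying and a rule turned it into [g] in isolation, 'name' would also alternate; but it has [ɣ] in both [laraɣ] and [laraɣɛ].
Therefore /g/ is basic and [ɣ] is derived by intervocalic spirantization (voiced stops become fricatives between vowels).

/lelog/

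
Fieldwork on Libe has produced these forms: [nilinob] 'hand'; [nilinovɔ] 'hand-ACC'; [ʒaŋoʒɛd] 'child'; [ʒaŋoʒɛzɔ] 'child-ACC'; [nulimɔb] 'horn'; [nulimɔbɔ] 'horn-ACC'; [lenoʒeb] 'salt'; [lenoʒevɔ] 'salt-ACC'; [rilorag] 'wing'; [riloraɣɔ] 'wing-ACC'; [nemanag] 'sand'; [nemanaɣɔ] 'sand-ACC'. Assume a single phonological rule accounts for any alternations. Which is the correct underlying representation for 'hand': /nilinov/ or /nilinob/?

/nilinov/

The root 'hand' surfaces as [nilinob] and [nilinovɔ], with a stem-final [b] ~ [v] alternation.
But 'horn' keeps [b] in both environments ([nulimɔb], [nulimɔbɔ]), so there is no rule changing /b/ to [v] before the ACC suffix.
The alternation reflects word-final hardening: voiced fricatives become stops word-finally. /v/ is underlying.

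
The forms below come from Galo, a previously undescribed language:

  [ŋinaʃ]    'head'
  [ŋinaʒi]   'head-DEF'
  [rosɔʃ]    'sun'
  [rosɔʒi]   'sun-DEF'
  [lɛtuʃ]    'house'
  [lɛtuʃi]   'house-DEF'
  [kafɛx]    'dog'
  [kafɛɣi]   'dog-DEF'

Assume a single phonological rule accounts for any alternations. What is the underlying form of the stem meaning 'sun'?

The stem for 'sun' ends in [ʃ] in [rosɔʃ] but [ʒ] in [rosɔʒi].
But 'house' keeps [ʃ] in both environments ([lɛtuʃ], [lɛtuʃi]), so there is no rule changing /ʃ/ to [ʒ] before the DEF suffix.
The underlying segment must be /ʒ/; voiced obstruents become voiceless word-finally, yielding [ʃ] there.
The underlying form of 'sun' is therefore /rosɔʒ/.

/rosɔʒ/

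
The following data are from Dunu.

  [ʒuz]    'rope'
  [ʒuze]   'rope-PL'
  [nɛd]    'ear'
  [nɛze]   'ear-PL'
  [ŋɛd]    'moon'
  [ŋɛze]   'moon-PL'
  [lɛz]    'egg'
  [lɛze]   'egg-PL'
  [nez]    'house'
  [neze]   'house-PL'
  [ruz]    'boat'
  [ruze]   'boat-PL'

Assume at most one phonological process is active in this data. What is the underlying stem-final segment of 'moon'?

/d/

'moon' shows [d] ~ [z] at the end of the stem ([ŋɛd] vs [ŋɛze]).
Compare 'house', with invariant [z] in [nez] and [neze]: an analysis with underlying /z/ and a rule producing [d] in isolation would wrongly predict alternation here too.
The alternation reflects intervocalic spirantization: voiced stops become fricatives between vowels. /d/ is underlying.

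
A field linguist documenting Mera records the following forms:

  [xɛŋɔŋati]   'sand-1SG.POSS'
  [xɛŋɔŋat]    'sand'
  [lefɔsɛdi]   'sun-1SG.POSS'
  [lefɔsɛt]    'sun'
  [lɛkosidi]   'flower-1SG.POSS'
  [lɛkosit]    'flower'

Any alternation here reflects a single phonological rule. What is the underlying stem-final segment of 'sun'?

/d/

The stem for 'sun' ends in [d] in [lefɔsɛdi] but [t] in [lefɔsɛt].
But 'sand' keeps [t] in both environments ([xɛŋɔŋati], [xɛŋɔŋat]), so there is no rule changing /t/ to [d] before the 1SG.POSS suffix.
The underlying segment must be /d/; voiced obstruents become voiceless word-finally, yielding [t] there.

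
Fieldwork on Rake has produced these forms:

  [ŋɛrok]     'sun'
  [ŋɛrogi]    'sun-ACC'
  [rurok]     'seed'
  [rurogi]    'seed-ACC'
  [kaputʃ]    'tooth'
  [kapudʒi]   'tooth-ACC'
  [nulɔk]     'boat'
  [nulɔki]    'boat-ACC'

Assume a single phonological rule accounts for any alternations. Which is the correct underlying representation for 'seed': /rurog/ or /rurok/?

The root 'seed' surfaces as [rurok] and [rurogi], with a stem-final [k] ~ [g] alternation.
Compare 'boat', with invariant [k] in [nulɔk] and [nulɔki]: an analysis with underlying /k/ and a rule producing [g] before the ACC suffix would wrongly predict alternation here too.
The alternation reflects word-final obstruent devoicing: voiced obstruents become voiceless word-finally. /g/ is underlying.

/rurog/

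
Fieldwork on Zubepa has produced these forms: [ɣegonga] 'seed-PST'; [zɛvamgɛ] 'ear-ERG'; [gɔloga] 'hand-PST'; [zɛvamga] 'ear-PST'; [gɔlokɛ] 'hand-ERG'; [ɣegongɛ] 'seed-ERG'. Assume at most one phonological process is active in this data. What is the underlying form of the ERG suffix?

/-kɛ/

The ERG morpheme has two allomorphs, [-gɛ] and [-kɛ].
The PST suffix, which begins with [g], is invariant after every stem; so [g] is not altered by any rule here.
The ERG suffix is therefore /-kɛ/ underlyingly, with post-nasal voicing: voiceless stops become voiced after a nasal.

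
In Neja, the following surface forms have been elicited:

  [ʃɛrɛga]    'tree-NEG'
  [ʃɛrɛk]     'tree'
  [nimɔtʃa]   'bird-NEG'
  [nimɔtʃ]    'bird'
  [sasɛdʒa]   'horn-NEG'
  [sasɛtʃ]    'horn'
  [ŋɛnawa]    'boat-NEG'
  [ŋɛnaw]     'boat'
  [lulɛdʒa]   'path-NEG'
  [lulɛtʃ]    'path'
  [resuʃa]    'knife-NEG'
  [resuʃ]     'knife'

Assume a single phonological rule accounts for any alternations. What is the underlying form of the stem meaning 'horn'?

/sasɛdʒ/

The root 'horn' surfaces as [sasɛdʒa] and [sasɛtʃ], with a stem-final [dʒ] ~ [tʃ] alternation.
Compare 'bird', with invariant [tʃ] in [nimɔtʃa] and [nimɔtʃ]: an analysis with underlying /tʃ/ and a rule producing [dʒ] before the NEG suffix would wrongly predict alternation here too.
The alternation reflects word-final obstruent devoicing: voiced obstruents become voiceless word-finally. /dʒ/ is underlying.
Hence 'horn' is /sasɛdʒ/ underlyingly.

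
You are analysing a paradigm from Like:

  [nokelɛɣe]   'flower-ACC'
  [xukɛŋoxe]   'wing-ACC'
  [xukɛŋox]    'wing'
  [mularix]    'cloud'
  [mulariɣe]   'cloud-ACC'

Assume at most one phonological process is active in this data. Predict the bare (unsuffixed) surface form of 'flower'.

[nokelɛx]

The stem for 'cloud' ends in [ɣ] in [mulariɣe] but [x] in [mularix].
But 'wing' keeps [x] in both environments ([xukɛŋoxe], [xukɛŋox]), so there is no rule changing /x/ to [ɣ] before the ACC suffix.
The alternation reflects word-final obstruent devoicing: voiced obstruents become voiceless word-finally. /ɣ/ is underlying.
From [nokelɛɣe] the stem 'flower' is /nokelɛɣ/; word-finally this yields [nokelɛx].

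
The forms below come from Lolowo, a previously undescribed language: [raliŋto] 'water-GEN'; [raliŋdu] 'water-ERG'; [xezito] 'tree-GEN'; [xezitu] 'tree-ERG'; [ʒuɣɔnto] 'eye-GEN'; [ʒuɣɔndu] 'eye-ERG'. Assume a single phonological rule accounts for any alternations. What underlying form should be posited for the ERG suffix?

/-du/

The ERG morpheme has two allomorphs, [-du] and [-tu].
By contrast the GEN suffix keeps its initial [t] throughout — that segment must be underlying.
The ERG suffix is therefore /-du/ underlyingly, with post-vocalic devoicing: voiced stops become voiceless after a vowel.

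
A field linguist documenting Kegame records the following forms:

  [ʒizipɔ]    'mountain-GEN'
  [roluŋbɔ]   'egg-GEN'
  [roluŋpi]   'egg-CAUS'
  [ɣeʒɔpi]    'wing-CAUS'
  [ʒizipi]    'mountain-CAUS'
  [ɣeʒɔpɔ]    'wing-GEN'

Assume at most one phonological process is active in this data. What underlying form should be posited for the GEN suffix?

/-bɔ/

The GEN suffix surfaces as [-bɔ] and [-pɔ], depending on the final segment of the stem.
By contrast the CAUS suffix keeps its initial [p] throughout — that segment must be underlying.
The GEN suffix is therefore /-bɔ/ underlyingly, with post-vocalic devoicing: voiced stops become voiceless after a vowel.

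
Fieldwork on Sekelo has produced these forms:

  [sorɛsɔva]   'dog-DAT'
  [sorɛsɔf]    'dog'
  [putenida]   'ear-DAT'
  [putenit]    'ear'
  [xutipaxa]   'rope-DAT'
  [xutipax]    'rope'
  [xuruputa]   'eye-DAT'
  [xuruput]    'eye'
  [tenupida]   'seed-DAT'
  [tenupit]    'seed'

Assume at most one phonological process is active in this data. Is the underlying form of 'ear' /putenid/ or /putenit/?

'ear' shows [d] ~ [t] at the end of the stem ([putenida] vs [putenit]).
But 'eye' keeps [t] in both environments ([xuruputa], [xuruput]), so there is no rule changing /t/ to [d] before the DAT suffix.
The alternation reflects word-final obstruent devoicing: voiced obstruents become voiceless word-finally. /d/ is underlying.

/putenid/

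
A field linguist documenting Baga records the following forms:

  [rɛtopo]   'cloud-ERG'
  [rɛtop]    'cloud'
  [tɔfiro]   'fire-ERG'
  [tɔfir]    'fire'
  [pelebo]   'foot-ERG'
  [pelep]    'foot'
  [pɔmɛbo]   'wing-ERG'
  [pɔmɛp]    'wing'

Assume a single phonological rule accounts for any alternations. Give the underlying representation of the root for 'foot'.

In [pelebo] and [pelep] the final segment of 'foot' alternates: [b] ~ [p].
But 'cloud' keeps [p] in both environments ([rɛtopo], [rɛtop]), so there is no rule changing /p/ to [b] before the ERG suffix.
The alternation reflects word-final obstruent devoicing: voiced obstruents become voiceless word-finally. /b/ is underlying.

/peleb/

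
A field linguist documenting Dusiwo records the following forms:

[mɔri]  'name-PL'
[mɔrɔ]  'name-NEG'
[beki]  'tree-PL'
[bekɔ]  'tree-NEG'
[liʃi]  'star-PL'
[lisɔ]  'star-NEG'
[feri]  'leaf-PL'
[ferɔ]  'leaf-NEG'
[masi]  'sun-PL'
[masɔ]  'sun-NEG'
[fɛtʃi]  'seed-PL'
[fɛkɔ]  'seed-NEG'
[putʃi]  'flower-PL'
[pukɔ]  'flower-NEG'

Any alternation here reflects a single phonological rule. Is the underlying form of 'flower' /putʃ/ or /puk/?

/putʃ/

'flower' shows [tʃ] ~ [k] at the end of the stem ([putʃi] vs [pukɔ]).
Compare 'tree', with invariant [k] in [beki] and [bekɔ]: an analysis with underlying /k/ and a rule producing [tʃ] before the PL suffix would wrongly predict alternation here too.
The alternation reflects depalatalization: palato-alveolar /tʃ/ and /ʃ/ become [k] and [s] when no front vowel follows. /tʃ/ is underlying.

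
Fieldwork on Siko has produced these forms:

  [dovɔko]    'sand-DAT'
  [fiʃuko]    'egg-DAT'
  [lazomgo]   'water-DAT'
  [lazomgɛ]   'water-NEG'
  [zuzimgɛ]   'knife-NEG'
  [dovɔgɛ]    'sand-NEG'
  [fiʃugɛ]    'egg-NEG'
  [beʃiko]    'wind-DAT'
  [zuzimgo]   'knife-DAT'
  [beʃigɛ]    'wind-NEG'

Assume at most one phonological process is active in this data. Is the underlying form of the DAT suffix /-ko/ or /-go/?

/-ko/

The DAT morpheme has two allomorphs, [-go] and [-ko].
The NEG suffix, which begins with [g], is invariant after every stem; so [g] is not altered by any rule here.
So the underlying form is /-ko/, and voiceless stops become voiced after a nasal.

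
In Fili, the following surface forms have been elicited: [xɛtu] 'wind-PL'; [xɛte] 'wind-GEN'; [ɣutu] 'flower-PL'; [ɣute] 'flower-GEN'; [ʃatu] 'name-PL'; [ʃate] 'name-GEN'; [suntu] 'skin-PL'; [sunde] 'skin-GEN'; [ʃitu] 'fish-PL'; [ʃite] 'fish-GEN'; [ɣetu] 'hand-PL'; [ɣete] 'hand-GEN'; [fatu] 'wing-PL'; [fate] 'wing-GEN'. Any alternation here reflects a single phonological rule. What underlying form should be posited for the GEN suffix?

/-de/

The GEN suffix surfaces as [-de] and [-te], depending on the final segment of the stem.
The PL suffix, which begins with [t], is invariant after every stem; so [t] is not altered by any rule here.
The GEN suffix is therefore /-de/ underlyingly, with post-vocalic devoicing: voiced stops become voiceless after a vowel.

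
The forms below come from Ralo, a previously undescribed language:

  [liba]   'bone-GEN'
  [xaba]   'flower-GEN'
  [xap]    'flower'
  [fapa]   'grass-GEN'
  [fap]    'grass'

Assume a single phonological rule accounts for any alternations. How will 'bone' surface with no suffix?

[lip]

In [xaba] and [xap] the final segment of 'flower' alternates: [b] ~ [p].
The stem 'grass' ([fapa], [fap]) shows [p] unchanged in both environments, so [p] cannot be basic with [b] derived before the GEN suffix.
The alternation reflects word-final obstruent devoicing: voiced obstruents become voiceless word-finally. /b/ is underlying.
From [liba] the stem 'bone' is /lib/; word-finally this yields [lip].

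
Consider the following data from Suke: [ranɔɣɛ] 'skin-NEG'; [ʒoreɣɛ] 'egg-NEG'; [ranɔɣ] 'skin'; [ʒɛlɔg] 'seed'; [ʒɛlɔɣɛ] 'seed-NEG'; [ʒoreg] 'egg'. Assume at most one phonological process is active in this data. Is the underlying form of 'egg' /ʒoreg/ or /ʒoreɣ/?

/ʒoreg/

'egg' shows [ɣ] ~ [g] at the end of the stem ([ʒoreɣɛ] vs [ʒoreg]).
The stem 'skin' ([ranɔɣɛ], [ranɔɣ]) shows [ɣ] unchanged in both environments, so [ɣ] cannot be basic with [g] derived in isolation.
Therefore /g/ is basic and [ɣ] is derived by intervocalic spirantization (voiced stops become fricatives between vowels).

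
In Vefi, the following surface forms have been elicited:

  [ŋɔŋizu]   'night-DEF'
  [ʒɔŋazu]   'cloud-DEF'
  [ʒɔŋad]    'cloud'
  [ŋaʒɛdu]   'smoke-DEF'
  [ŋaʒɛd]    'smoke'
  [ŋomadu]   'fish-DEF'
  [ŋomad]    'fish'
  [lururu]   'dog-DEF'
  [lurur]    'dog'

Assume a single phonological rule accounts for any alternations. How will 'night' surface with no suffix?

[ŋɔŋid]

'cloud' shows [z] ~ [d] at the end of the stem ([ʒɔŋazu] vs [ʒɔŋad]).
If /d/ were underlying and a rule turned it into [z] before the DEF suffix, 'fish' would also alternate; but it has [d] in both [ŋomadu] and [ŋomad].
The underlying segment must be /z/; voiced fricatives become stops word-finally, yielding [d] there.
The one attested form of 'night', [ŋɔŋizu], shows underlying /ŋɔŋiz/. Applying the same rule word-finally gives [ŋɔŋid].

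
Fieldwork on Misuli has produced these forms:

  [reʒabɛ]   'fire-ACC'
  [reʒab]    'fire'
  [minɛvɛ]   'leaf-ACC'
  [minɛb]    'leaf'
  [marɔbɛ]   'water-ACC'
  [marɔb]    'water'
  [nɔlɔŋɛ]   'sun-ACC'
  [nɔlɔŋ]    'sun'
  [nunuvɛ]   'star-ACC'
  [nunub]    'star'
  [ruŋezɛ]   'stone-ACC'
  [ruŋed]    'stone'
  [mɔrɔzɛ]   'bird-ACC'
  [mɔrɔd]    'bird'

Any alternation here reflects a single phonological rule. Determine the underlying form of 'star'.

'star' shows [v] ~ [b] at the end of the stem ([nunuvɛ] vs [nunub]).
Compare 'fire', with invariant [b] in [reʒabɛ] and [reʒab]: an analysis with underlying /b/ and a rule producing [v] before the ACC suffix would wrongly predict alternation here too.
The underlying segment must be /v/; voiced fricatives become stops word-finally, yielding [b] there.

/nunuv/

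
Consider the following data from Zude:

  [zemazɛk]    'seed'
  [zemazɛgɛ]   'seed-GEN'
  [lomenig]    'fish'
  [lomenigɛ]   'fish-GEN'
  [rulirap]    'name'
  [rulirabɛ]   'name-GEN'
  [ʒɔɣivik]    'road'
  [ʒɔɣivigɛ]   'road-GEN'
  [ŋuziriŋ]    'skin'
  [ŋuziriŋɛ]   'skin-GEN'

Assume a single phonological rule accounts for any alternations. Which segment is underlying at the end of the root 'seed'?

'seed' shows [k] ~ [g] at the end of the stem ([zemazɛk] vs [zemazɛgɛ]).
The stem 'fish' ([lomenig], [lomenigɛ]) shows [g] unchanged in both environments, so [g] cannot be basic with [k] derived in isolation.
Therefore /k/ is basic and [g] is derived by intervocalic voicing (voiceless stops become voiced between vowels).

/k/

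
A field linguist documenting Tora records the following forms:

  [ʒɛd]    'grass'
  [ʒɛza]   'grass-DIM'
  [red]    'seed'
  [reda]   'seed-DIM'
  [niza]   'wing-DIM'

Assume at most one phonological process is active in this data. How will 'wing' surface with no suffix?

In [ʒɛd] and [ʒɛza] the final segment of 'grass' alternates: [d] ~ [z].
If /d/ were underlying and a rule turned it into [z] before the DIM suffix, 'seed' would also alternate; but it has [d] in both [red] and [reda].
The underlying segment must be /z/; voiced fricatives become stops word-finally, yielding [d] there.
The one attested form of 'wing', [niza], shows underlying /niz/. Applying the same rule word-finally gives [nid].

[nid]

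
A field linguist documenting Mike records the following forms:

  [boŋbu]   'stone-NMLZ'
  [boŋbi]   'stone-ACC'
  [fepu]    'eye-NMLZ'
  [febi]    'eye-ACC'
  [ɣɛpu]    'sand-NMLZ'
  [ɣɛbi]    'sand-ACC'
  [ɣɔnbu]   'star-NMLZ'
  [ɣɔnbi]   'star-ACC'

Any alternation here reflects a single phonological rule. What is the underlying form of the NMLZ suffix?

The NMLZ morpheme has two allomorphs, [-bu] and [-pu].
By contrast the ACC suffix keeps its initial [b] throughout — that segment must be underlying.
So the underlying form is /-pu/, and voiceless stops become voiced after a nasal.

/-pu/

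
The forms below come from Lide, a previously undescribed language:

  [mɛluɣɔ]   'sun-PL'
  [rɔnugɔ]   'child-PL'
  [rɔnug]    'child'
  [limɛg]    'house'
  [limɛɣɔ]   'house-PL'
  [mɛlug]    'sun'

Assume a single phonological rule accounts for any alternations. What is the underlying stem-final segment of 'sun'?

/ɣ/

The stem for 'sun' ends in [ɣ] in [mɛluɣɔ] but [g] in [mɛlug].
The stem 'child' ([rɔnugɔ], [rɔnug]) shows [g] unchanged in both environments, so [g] cannot be basic with [ɣ] derived before the PL suffix.
The alternation reflects word-final hardening: voiced fricatives become stops word-finally. /ɣ/ is underlying.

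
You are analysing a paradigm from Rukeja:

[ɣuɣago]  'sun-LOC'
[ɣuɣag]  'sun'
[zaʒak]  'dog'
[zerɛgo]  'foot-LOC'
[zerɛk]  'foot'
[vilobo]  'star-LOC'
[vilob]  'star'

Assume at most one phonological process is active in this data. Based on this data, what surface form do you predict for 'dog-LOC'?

In [zerɛgo] and [zerɛk] the final segment of 'foot' alternates: [g] ~ [k].
But 'sun' keeps [g] in both environments ([ɣuɣago], [ɣuɣag]), so there is no rule changing /g/ to [k] in isolation.
So /k/ is underlying, and a rule of intervocalic voicing — voiceless stops become voiced between vowels — gives [g].
The one attested form of 'dog', [zaʒak], shows underlying /zaʒak/. Applying the same rule between vowels gives [zaʒago].

[zaʒago]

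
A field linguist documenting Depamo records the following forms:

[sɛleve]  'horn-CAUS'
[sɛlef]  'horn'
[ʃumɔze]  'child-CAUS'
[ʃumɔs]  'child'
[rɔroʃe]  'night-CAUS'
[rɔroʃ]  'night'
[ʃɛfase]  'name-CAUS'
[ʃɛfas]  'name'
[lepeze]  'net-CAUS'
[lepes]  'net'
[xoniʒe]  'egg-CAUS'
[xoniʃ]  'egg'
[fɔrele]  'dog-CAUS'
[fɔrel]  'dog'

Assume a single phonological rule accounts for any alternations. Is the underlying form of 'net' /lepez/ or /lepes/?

'net' shows [z] ~ [s] at the end of the stem ([lepeze] vs [lepes]).
Compare 'name', with invariant [s] in [ʃɛfase] and [ʃɛfas]: an analysis with underlying /s/ and a rule producing [z] before the CAUS suffix would wrongly predict alternation here too.
So /z/ is underlying, and a rule of word-final obstruent devoicing — voiced obstruents become voiceless word-finally — gives [s].

/lepez/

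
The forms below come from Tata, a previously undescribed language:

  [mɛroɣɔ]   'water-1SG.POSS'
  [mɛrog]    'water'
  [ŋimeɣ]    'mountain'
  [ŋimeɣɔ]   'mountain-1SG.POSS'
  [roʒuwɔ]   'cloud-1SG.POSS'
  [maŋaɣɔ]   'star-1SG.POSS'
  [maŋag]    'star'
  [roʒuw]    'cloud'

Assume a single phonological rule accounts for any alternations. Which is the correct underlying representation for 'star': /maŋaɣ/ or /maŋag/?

/maŋag/

The root 'star' surfaces as [maŋaɣɔ] and [maŋag], with a stem-final [ɣ] ~ [g] alternation.
But 'mountain' keeps [ɣ] in both environments ([ŋimeɣɔ], [ŋimeɣ]), so there is no rule changing /ɣ/ to [g] in isolation.
Therefore /g/ is basic and [ɣ] is derived by intervocalic spirantization (voiced stops become fricatives between vowels).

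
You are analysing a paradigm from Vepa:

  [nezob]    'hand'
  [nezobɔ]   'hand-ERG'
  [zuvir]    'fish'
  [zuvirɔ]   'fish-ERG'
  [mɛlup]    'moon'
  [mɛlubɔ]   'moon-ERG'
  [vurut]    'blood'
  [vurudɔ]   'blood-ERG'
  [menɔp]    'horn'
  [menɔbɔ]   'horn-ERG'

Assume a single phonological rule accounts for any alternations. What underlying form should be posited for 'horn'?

/menɔp/

The stem for 'horn' ends in [p] in [menɔp] but [b] in [menɔbɔ].
But 'hand' keeps [b] in both environments ([nezob], [nezobɔ]), so there is no rule changing /b/ to [p] in isolation.
The underlying segment must be /p/; voiceless stops become voiced between vowels, yielding [b] there.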